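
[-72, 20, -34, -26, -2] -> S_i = Random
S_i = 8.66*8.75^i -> [8.66, 75.78, 663.03, 5801.52, 50763.33]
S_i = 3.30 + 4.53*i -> [3.3, 7.83, 12.36, 16.89, 21.42]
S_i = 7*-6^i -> [7, -42, 252, -1512, 9072]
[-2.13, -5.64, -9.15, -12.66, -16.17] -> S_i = -2.13 + -3.51*i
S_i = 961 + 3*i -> [961, 964, 967, 970, 973]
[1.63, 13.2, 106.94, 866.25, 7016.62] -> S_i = 1.63*8.10^i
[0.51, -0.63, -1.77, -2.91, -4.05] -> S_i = 0.51 + -1.14*i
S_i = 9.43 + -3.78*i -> [9.43, 5.65, 1.87, -1.91, -5.69]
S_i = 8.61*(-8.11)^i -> [8.61, -69.83, 566.3, -4592.68, 37246.59]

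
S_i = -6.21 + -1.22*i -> [-6.21, -7.43, -8.65, -9.87, -11.09]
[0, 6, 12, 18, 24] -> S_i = 0 + 6*i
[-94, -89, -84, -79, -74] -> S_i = -94 + 5*i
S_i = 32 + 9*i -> [32, 41, 50, 59, 68]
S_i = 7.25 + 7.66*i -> [7.25, 14.91, 22.57, 30.23, 37.89]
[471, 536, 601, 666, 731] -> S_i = 471 + 65*i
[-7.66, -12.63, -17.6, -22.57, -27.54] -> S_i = -7.66 + -4.97*i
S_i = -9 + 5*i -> [-9, -4, 1, 6, 11]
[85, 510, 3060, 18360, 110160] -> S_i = 85*6^i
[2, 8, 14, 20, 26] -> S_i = 2 + 6*i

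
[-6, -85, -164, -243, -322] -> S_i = -6 + -79*i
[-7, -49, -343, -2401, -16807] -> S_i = -7*7^i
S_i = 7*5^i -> [7, 35, 175, 875, 4375]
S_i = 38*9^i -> [38, 342, 3078, 27702, 249318]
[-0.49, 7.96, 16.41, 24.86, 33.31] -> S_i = -0.49 + 8.45*i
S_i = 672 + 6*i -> [672, 678, 684, 690, 696]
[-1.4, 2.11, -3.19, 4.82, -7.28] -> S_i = -1.40*(-1.51)^i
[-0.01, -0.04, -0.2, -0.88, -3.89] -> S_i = -0.01*4.44^i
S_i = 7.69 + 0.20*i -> [7.69, 7.89, 8.09, 8.29, 8.49]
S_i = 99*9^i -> [99, 891, 8019, 72171, 649539]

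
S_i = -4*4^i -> [-4, -16, -64, -256, -1024]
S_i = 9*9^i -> [9, 81, 729, 6561, 59049]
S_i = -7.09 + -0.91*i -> [-7.09, -8.0, -8.91, -9.82, -10.73]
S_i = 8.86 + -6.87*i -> [8.86, 1.99, -4.88, -11.75, -18.62]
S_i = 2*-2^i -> [2, -4, 8, -16, 32]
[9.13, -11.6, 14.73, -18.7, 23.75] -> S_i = 9.13*(-1.27)^i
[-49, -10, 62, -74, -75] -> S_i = Random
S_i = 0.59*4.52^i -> [0.59, 2.67, 12.05, 54.48, 246.27]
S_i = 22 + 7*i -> [22, 29, 36, 43, 50]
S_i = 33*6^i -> [33, 198, 1188, 7128, 42768]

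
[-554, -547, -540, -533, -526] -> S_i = -554 + 7*i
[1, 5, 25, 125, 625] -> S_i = 1*5^i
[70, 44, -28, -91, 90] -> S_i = Random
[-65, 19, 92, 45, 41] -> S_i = Random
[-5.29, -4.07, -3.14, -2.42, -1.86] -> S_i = -5.29*0.77^i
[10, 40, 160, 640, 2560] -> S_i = 10*4^i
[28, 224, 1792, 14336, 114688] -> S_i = 28*8^i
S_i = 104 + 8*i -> [104, 112, 120, 128, 136]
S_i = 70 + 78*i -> [70, 148, 226, 304, 382]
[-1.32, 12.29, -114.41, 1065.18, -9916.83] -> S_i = -1.32*(-9.31)^i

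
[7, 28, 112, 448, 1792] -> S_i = 7*4^i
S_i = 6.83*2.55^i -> [6.83, 17.42, 44.41, 113.25, 288.79]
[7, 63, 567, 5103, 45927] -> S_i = 7*9^i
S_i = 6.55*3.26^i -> [6.55, 21.35, 69.61, 226.93, 739.8]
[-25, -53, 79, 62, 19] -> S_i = Random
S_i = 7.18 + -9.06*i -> [7.18, -1.88, -10.94, -20.0, -29.06]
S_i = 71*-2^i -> [71, -142, 284, -568, 1136]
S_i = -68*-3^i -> [-68, 204, -612, 1836, -5508]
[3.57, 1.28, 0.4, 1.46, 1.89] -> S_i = Random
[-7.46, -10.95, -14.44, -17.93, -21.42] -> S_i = -7.46 + -3.49*i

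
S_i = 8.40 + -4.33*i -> [8.4, 4.07, -0.26, -4.59, -8.92]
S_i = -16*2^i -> [-16, -32, -64, -128, -256]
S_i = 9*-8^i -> [9, -72, 576, -4608, 36864]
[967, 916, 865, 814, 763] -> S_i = 967 + -51*i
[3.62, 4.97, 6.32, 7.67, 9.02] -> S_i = 3.62 + 1.35*i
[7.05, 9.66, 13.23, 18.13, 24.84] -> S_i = 7.05*1.37^i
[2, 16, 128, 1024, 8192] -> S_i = 2*8^i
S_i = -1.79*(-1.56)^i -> [-1.79, 2.79, -4.36, 6.8, -10.6]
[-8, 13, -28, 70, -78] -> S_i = Random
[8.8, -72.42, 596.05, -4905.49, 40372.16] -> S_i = 8.80*(-8.23)^i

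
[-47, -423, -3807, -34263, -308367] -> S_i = -47*9^i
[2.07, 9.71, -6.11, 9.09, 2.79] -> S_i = Random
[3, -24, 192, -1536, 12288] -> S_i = 3*-8^i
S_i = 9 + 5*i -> [9, 14, 19, 24, 29]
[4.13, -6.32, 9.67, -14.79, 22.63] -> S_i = 4.13*(-1.53)^i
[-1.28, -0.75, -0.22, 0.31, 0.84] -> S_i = -1.28 + 0.53*i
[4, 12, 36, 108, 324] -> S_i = 4*3^i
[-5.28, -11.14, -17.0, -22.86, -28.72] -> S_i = -5.28 + -5.86*i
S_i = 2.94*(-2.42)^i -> [2.94, -7.11, 17.22, -41.67, 100.83]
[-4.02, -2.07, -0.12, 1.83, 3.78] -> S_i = -4.02 + 1.95*i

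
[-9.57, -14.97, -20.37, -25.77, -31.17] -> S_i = -9.57 + -5.40*i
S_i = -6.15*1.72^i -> [-6.15, -10.58, -18.19, -31.29, -53.83]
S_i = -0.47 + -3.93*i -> [-0.47, -4.4, -8.33, -12.26, -16.19]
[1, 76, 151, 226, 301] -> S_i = 1 + 75*i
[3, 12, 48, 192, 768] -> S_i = 3*4^i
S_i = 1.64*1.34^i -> [1.64, 2.2, 2.94, 3.95, 5.29]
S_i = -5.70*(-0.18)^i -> [-5.7, 1.03, -0.18, 0.03, -0.01]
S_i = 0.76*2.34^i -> [0.76, 1.78, 4.16, 9.74, 22.79]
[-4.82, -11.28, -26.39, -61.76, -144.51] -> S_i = -4.82*2.34^i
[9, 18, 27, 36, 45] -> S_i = 9 + 9*i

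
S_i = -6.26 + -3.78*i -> [-6.26, -10.04, -13.82, -17.6, -21.38]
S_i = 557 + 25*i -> [557, 582, 607, 632, 657]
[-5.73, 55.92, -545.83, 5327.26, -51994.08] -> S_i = -5.73*(-9.76)^i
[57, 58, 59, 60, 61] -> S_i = 57 + 1*i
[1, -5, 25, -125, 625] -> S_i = 1*-5^i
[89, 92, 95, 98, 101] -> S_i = 89 + 3*i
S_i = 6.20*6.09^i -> [6.2, 37.76, 229.95, 1400.37, 8528.27]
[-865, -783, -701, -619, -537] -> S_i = -865 + 82*i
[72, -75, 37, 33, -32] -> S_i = Random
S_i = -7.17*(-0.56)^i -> [-7.17, 4.02, -2.25, 1.26, -0.71]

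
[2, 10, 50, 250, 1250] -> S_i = 2*5^i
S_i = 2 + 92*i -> [2, 94, 186, 278, 370]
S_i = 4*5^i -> [4, 20, 100, 500, 2500]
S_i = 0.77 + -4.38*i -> [0.77, -3.61, -7.99, -12.37, -16.75]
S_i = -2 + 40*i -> [-2, 38, 78, 118, 158]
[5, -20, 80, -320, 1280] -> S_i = 5*-4^i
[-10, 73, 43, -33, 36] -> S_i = Random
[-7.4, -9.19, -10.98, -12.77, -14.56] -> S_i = -7.40 + -1.79*i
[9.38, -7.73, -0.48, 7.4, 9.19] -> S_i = Random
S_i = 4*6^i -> [4, 24, 144, 864, 5184]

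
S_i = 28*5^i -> [28, 140, 700, 3500, 17500]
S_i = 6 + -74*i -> [6, -68, -142, -216, -290]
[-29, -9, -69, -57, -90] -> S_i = Random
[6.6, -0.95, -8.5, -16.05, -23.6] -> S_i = 6.60 + -7.55*i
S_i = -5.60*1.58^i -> [-5.6, -8.85, -13.98, -22.09, -34.9]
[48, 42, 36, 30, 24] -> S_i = 48 + -6*i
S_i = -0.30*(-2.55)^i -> [-0.3, 0.76, -1.95, 4.97, -12.68]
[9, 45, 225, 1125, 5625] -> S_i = 9*5^i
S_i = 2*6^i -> [2, 12, 72, 432, 2592]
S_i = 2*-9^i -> [2, -18, 162, -1458, 13122]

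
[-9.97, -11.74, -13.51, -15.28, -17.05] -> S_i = -9.97 + -1.77*i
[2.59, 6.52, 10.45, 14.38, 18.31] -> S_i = 2.59 + 3.93*i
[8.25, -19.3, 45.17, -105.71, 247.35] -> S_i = 8.25*(-2.34)^i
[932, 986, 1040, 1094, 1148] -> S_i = 932 + 54*i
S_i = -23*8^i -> [-23, -184, -1472, -11776, -94208]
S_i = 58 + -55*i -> [58, 3, -52, -107, -162]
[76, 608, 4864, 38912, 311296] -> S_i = 76*8^i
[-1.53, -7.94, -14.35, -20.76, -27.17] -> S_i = -1.53 + -6.41*i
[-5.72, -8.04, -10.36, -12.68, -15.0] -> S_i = -5.72 + -2.32*i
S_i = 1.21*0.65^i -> [1.21, 0.79, 0.51, 0.33, 0.22]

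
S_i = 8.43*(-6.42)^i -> [8.43, -54.12, 347.45, -2230.66, 14320.81]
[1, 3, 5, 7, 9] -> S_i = 1 + 2*i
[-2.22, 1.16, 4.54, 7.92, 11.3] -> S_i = -2.22 + 3.38*i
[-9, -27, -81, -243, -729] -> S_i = -9*3^i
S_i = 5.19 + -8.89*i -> [5.19, -3.7, -12.59, -21.48, -30.37]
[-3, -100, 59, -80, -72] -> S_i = Random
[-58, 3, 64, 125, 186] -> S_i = -58 + 61*i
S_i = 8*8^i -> [8, 64, 512, 4096, 32768]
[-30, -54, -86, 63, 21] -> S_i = Random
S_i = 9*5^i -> [9, 45, 225, 1125, 5625]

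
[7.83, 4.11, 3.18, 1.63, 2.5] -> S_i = Random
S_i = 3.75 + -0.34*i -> [3.75, 3.41, 3.07, 2.73, 2.39]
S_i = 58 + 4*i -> [58, 62, 66, 70, 74]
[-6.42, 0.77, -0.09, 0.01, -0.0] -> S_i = -6.42*(-0.12)^i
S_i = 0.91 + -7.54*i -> [0.91, -6.63, -14.17, -21.71, -29.25]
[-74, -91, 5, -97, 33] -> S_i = Random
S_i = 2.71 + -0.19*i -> [2.71, 2.52, 2.33, 2.14, 1.95]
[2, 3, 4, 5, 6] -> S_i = 2 + 1*i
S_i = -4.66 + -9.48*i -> [-4.66, -14.14, -23.62, -33.1, -42.58]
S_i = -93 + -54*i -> [-93, -147, -201, -255, -309]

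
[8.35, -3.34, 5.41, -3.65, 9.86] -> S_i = Random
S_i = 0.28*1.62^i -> [0.28, 0.45, 0.73, 1.19, 1.93]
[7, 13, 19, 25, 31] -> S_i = 7 + 6*i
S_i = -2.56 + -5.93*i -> [-2.56, -8.49, -14.42, -20.35, -26.28]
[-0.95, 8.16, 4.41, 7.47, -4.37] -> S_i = Random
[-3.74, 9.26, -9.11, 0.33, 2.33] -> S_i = Random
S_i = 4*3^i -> [4, 12, 36, 108, 324]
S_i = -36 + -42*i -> [-36, -78, -120, -162, -204]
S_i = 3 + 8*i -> [3, 11, 19, 27, 35]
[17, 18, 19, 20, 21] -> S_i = 17 + 1*i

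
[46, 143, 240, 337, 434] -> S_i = 46 + 97*i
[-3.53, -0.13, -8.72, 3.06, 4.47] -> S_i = Random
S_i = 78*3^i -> [78, 234, 702, 2106, 6318]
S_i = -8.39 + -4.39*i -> [-8.39, -12.78, -17.17, -21.56, -25.95]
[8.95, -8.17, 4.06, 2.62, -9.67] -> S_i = Random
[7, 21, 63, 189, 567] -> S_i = 7*3^i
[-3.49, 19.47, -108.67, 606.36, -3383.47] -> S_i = -3.49*(-5.58)^i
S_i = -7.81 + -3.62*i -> [-7.81, -11.43, -15.05, -18.67, -22.29]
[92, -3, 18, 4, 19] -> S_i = Random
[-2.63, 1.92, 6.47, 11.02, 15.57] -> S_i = -2.63 + 4.55*i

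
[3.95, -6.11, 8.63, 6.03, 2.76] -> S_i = Random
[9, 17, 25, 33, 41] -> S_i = 9 + 8*i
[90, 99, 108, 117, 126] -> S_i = 90 + 9*i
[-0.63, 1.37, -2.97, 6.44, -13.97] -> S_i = -0.63*(-2.17)^i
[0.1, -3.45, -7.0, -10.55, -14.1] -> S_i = 0.10 + -3.55*i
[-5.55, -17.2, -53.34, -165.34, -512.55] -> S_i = -5.55*3.10^i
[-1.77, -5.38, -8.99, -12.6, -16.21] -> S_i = -1.77 + -3.61*i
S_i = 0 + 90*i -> [0, 90, 180, 270, 360]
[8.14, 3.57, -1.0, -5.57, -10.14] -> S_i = 8.14 + -4.57*i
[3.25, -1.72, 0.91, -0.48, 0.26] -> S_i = 3.25*(-0.53)^i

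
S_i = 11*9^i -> [11, 99, 891, 8019, 72171]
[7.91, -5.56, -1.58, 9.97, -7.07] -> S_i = Random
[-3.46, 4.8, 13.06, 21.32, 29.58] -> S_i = -3.46 + 8.26*i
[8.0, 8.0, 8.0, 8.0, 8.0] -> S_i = 8.00*1.00^i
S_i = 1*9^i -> [1, 9, 81, 729, 6561]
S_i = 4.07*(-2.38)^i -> [4.07, -9.69, 23.05, -54.87, 130.59]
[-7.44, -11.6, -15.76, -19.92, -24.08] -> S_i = -7.44 + -4.16*i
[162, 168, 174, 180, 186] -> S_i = 162 + 6*i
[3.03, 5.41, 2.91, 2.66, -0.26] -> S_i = Random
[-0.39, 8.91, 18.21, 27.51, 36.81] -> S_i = -0.39 + 9.30*i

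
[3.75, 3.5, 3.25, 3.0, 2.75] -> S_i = 3.75 + -0.25*i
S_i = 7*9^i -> [7, 63, 567, 5103, 45927]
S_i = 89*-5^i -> [89, -445, 2225, -11125, 55625]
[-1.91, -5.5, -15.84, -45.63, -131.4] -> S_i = -1.91*2.88^i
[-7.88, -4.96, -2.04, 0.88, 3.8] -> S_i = -7.88 + 2.92*i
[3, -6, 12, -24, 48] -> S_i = 3*-2^i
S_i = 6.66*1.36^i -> [6.66, 9.06, 12.32, 16.75, 22.78]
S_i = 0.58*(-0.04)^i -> [0.58, -0.02, 0.0, -0.0, 0.0]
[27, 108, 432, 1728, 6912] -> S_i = 27*4^i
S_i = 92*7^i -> [92, 644, 4508, 31556, 220892]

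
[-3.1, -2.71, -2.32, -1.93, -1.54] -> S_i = -3.10 + 0.39*i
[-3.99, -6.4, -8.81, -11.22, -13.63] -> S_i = -3.99 + -2.41*i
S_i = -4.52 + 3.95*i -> [-4.52, -0.57, 3.38, 7.33, 11.28]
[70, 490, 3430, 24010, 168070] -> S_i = 70*7^i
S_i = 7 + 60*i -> [7, 67, 127, 187, 247]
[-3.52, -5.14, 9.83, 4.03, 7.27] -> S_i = Random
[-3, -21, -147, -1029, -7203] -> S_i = -3*7^i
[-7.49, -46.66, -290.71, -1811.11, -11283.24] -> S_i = -7.49*6.23^i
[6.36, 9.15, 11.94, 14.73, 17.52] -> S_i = 6.36 + 2.79*i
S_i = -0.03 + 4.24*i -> [-0.03, 4.21, 8.45, 12.69, 16.93]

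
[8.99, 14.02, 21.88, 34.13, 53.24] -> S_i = 8.99*1.56^i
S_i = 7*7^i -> [7, 49, 343, 2401, 16807]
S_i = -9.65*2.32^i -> [-9.65, -22.39, -51.94, -120.5, -279.56]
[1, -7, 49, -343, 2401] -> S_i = 1*-7^i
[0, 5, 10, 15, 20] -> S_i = 0 + 5*i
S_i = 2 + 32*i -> [2, 34, 66, 98, 130]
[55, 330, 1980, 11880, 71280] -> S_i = 55*6^i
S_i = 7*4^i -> [7, 28, 112, 448, 1792]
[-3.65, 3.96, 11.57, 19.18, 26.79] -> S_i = -3.65 + 7.61*i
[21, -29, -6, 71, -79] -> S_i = Random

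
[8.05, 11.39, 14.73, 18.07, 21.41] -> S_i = 8.05 + 3.34*i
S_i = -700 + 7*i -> [-700, -693, -686, -679, -672]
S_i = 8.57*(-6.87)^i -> [8.57, -58.88, 404.48, -2778.76, 19090.08]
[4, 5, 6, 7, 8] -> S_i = 4 + 1*i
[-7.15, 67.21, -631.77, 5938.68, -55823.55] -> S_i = -7.15*(-9.40)^i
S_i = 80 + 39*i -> [80, 119, 158, 197, 236]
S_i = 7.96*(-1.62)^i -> [7.96, -12.9, 20.89, -33.84, 54.82]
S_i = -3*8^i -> [-3, -24, -192, -1536, -12288]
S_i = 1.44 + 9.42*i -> [1.44, 10.86, 20.28, 29.7, 39.12]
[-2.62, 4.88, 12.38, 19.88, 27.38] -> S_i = -2.62 + 7.50*i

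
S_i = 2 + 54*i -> [2, 56, 110, 164, 218]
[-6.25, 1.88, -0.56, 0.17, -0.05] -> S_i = -6.25*(-0.30)^i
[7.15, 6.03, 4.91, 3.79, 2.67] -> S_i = 7.15 + -1.12*i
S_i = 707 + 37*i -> [707, 744, 781, 818, 855]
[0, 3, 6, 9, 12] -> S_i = 0 + 3*i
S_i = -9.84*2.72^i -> [-9.84, -26.76, -72.8, -198.02, -538.61]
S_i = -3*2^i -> [-3, -6, -12, -24, -48]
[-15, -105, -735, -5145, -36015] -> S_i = -15*7^i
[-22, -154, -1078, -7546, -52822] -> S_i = -22*7^i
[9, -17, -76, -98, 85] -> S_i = Random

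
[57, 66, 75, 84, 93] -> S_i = 57 + 9*i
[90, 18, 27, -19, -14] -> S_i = Random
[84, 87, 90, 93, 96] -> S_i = 84 + 3*i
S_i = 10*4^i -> [10, 40, 160, 640, 2560]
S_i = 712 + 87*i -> [712, 799, 886, 973, 1060]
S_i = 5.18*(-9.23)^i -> [5.18, -47.81, 441.3, -4073.19, 37595.56]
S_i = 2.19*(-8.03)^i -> [2.19, -17.59, 141.21, -1133.94, 9105.55]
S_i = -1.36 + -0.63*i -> [-1.36, -1.99, -2.62, -3.25, -3.88]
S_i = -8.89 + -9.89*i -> [-8.89, -18.78, -28.67, -38.56, -48.45]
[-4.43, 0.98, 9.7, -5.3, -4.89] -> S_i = Random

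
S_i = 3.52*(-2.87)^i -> [3.52, -10.1, 28.99, -83.21, 238.82]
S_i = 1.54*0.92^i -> [1.54, 1.42, 1.3, 1.2, 1.1]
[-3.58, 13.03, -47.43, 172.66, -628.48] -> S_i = -3.58*(-3.64)^i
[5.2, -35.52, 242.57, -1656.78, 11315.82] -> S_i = 5.20*(-6.83)^i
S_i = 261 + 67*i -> [261, 328, 395, 462, 529]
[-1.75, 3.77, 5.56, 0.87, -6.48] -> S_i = Random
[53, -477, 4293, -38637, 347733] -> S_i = 53*-9^i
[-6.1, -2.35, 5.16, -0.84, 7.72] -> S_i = Random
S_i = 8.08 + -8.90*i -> [8.08, -0.82, -9.72, -18.62, -27.52]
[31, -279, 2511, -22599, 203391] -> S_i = 31*-9^i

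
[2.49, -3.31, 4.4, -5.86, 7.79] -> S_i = 2.49*(-1.33)^i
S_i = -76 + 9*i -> [-76, -67, -58, -49, -40]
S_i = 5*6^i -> [5, 30, 180, 1080, 6480]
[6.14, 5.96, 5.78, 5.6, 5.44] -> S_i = 6.14*0.97^i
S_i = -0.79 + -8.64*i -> [-0.79, -9.43, -18.07, -26.71, -35.35]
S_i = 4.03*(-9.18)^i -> [4.03, -37.0, 339.62, -3117.69, 28620.4]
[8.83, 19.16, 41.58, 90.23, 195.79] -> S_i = 8.83*2.17^i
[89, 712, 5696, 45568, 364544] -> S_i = 89*8^i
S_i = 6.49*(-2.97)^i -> [6.49, -19.28, 57.25, -170.03, 504.98]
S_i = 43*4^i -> [43, 172, 688, 2752, 11008]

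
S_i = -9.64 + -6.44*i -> [-9.64, -16.08, -22.52, -28.96, -35.4]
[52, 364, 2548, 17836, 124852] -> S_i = 52*7^i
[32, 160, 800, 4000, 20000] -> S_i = 32*5^i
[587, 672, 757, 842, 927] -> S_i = 587 + 85*i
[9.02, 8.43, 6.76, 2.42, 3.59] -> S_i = Random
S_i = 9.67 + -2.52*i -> [9.67, 7.15, 4.63, 2.11, -0.41]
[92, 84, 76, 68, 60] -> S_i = 92 + -8*i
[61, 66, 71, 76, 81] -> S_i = 61 + 5*i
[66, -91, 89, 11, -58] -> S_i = Random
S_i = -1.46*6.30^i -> [-1.46, -9.2, -57.95, -365.07, -2299.93]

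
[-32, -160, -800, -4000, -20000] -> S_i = -32*5^i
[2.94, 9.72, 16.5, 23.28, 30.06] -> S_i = 2.94 + 6.78*i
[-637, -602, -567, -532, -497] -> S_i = -637 + 35*i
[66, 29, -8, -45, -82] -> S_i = 66 + -37*i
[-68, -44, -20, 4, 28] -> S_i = -68 + 24*i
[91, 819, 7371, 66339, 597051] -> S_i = 91*9^i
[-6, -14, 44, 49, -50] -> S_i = Random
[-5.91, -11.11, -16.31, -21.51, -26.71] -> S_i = -5.91 + -5.20*i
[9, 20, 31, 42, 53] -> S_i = 9 + 11*i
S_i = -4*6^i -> [-4, -24, -144, -864, -5184]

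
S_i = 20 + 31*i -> [20, 51, 82, 113, 144]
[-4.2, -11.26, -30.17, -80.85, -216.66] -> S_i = -4.20*2.68^i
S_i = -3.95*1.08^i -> [-3.95, -4.27, -4.61, -4.98, -5.37]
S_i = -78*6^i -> [-78, -468, -2808, -16848, -101088]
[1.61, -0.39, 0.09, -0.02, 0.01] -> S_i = 1.61*(-0.24)^i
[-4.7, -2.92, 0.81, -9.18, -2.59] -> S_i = Random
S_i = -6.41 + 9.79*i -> [-6.41, 3.38, 13.17, 22.96, 32.75]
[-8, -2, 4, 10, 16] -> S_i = -8 + 6*i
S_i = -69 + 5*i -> [-69, -64, -59, -54, -49]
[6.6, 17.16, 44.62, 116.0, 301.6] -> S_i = 6.60*2.60^i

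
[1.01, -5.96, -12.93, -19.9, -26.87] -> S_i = 1.01 + -6.97*i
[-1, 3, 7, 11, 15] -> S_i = -1 + 4*i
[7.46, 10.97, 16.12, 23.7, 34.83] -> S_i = 7.46*1.47^i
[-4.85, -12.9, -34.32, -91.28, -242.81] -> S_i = -4.85*2.66^i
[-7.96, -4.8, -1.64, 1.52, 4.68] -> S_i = -7.96 + 3.16*i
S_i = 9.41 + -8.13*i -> [9.41, 1.28, -6.85, -14.98, -23.11]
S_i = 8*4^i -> [8, 32, 128, 512, 2048]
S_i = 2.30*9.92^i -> [2.3, 22.82, 226.33, 2245.24, 22272.78]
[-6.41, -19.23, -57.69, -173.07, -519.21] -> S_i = -6.41*3.00^i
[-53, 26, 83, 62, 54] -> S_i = Random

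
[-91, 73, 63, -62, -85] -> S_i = Random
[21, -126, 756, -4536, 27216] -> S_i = 21*-6^i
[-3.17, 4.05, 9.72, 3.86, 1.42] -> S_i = Random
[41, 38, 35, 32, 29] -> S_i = 41 + -3*i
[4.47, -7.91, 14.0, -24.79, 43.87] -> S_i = 4.47*(-1.77)^i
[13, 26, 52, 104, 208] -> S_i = 13*2^i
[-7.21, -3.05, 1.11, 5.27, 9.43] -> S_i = -7.21 + 4.16*i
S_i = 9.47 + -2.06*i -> [9.47, 7.41, 5.35, 3.29, 1.23]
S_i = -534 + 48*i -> [-534, -486, -438, -390, -342]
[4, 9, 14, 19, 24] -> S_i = 4 + 5*i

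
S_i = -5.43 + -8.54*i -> [-5.43, -13.97, -22.51, -31.05, -39.59]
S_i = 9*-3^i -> [9, -27, 81, -243, 729]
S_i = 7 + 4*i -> [7, 11, 15, 19, 23]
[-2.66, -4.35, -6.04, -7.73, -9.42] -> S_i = -2.66 + -1.69*i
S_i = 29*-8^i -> [29, -232, 1856, -14848, 118784]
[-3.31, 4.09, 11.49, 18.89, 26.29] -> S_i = -3.31 + 7.40*i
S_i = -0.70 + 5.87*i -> [-0.7, 5.17, 11.04, 16.91, 22.78]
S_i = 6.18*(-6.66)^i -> [6.18, -41.16, 274.12, -1825.62, 12158.65]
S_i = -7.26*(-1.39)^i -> [-7.26, 10.09, -14.03, 19.5, -27.1]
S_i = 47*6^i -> [47, 282, 1692, 10152, 60912]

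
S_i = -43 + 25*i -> [-43, -18, 7, 32, 57]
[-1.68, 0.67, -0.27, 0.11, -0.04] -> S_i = -1.68*(-0.40)^i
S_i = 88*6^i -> [88, 528, 3168, 19008, 114048]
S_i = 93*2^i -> [93, 186, 372, 744, 1488]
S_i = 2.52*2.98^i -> [2.52, 7.51, 22.38, 66.69, 198.73]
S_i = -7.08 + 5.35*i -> [-7.08, -1.73, 3.62, 8.97, 14.32]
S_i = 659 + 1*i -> [659, 660, 661, 662, 663]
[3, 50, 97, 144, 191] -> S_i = 3 + 47*i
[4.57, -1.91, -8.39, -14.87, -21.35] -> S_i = 4.57 + -6.48*i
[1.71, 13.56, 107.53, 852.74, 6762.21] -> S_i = 1.71*7.93^i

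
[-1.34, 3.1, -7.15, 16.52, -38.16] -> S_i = -1.34*(-2.31)^i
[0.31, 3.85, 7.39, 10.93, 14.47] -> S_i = 0.31 + 3.54*i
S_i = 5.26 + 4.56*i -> [5.26, 9.82, 14.38, 18.94, 23.5]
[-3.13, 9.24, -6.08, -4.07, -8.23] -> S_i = Random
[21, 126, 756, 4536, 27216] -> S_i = 21*6^i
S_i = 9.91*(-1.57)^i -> [9.91, -15.56, 24.43, -38.35, 60.21]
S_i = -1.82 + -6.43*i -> [-1.82, -8.25, -14.68, -21.11, -27.54]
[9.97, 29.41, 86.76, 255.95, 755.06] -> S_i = 9.97*2.95^i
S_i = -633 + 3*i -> [-633, -630, -627, -624, -621]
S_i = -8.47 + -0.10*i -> [-8.47, -8.57, -8.67, -8.77, -8.87]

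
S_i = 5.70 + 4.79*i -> [5.7, 10.49, 15.28, 20.07, 24.86]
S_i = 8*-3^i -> [8, -24, 72, -216, 648]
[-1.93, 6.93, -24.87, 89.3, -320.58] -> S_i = -1.93*(-3.59)^i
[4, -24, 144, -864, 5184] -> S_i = 4*-6^i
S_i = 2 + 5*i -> [2, 7, 12, 17, 22]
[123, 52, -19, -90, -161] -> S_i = 123 + -71*i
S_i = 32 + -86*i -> [32, -54, -140, -226, -312]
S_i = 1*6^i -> [1, 6, 36, 216, 1296]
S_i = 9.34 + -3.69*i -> [9.34, 5.65, 1.96, -1.73, -5.42]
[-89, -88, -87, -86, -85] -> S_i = -89 + 1*i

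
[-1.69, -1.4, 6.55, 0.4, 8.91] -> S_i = Random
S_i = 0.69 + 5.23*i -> [0.69, 5.92, 11.15, 16.38, 21.61]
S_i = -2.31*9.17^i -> [-2.31, -21.18, -194.25, -1781.23, -16333.88]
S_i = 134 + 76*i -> [134, 210, 286, 362, 438]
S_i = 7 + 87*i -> [7, 94, 181, 268, 355]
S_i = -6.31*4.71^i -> [-6.31, -29.72, -139.98, -659.31, -3105.37]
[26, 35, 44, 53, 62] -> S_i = 26 + 9*i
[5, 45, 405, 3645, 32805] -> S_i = 5*9^i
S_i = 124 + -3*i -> [124, 121, 118, 115, 112]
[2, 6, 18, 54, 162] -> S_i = 2*3^i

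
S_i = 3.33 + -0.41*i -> [3.33, 2.92, 2.51, 2.1, 1.69]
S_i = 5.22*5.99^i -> [5.22, 31.27, 187.29, 1121.89, 6720.13]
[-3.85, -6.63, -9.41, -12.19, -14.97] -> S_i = -3.85 + -2.78*i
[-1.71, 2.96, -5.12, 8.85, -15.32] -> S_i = -1.71*(-1.73)^i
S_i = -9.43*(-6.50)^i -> [-9.43, 61.3, -398.42, 2589.71, -16833.14]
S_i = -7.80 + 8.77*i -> [-7.8, 0.97, 9.74, 18.51, 27.28]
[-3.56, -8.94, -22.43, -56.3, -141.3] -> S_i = -3.56*2.51^i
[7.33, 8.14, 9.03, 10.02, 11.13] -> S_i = 7.33*1.11^i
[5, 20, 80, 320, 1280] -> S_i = 5*4^i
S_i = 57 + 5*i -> [57, 62, 67, 72, 77]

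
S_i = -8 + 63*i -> [-8, 55, 118, 181, 244]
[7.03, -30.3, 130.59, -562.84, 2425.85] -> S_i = 7.03*(-4.31)^i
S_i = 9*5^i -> [9, 45, 225, 1125, 5625]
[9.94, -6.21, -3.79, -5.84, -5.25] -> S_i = Random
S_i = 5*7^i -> [5, 35, 245, 1715, 12005]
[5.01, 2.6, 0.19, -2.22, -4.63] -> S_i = 5.01 + -2.41*i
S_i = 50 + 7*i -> [50, 57, 64, 71, 78]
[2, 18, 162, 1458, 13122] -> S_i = 2*9^i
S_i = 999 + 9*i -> [999, 1008, 1017, 1026, 1035]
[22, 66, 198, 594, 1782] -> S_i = 22*3^i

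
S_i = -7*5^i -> [-7, -35, -175, -875, -4375]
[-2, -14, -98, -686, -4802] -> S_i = -2*7^i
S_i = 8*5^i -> [8, 40, 200, 1000, 5000]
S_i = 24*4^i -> [24, 96, 384, 1536, 6144]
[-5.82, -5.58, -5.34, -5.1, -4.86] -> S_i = -5.82 + 0.24*i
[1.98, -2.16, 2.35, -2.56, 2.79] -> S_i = 1.98*(-1.09)^i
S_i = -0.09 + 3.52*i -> [-0.09, 3.43, 6.95, 10.47, 13.99]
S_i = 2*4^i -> [2, 8, 32, 128, 512]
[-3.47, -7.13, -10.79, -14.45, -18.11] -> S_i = -3.47 + -3.66*i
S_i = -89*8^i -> [-89, -712, -5696, -45568, -364544]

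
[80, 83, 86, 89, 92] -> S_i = 80 + 3*i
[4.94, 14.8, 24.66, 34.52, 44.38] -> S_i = 4.94 + 9.86*i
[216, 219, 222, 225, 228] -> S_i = 216 + 3*i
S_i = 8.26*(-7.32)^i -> [8.26, -60.46, 442.59, -3239.76, 23715.07]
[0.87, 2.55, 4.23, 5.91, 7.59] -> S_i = 0.87 + 1.68*i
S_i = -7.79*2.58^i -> [-7.79, -20.1, -51.85, -133.78, -345.16]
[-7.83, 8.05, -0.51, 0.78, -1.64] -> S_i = Random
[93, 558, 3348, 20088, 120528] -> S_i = 93*6^i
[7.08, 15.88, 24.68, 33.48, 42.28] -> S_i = 7.08 + 8.80*i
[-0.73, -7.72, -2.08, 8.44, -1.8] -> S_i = Random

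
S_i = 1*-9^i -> [1, -9, 81, -729, 6561]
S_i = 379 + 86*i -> [379, 465, 551, 637, 723]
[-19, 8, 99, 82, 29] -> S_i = Random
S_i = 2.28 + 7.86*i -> [2.28, 10.14, 18.0, 25.86, 33.72]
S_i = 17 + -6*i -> [17, 11, 5, -1, -7]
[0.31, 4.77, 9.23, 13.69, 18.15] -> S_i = 0.31 + 4.46*i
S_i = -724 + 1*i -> [-724, -723, -722, -721, -720]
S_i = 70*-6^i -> [70, -420, 2520, -15120, 90720]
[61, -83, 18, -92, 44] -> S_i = Random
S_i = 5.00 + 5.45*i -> [5.0, 10.45, 15.9, 21.35, 26.8]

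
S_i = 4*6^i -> [4, 24, 144, 864, 5184]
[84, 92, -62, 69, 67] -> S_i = Random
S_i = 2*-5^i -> [2, -10, 50, -250, 1250]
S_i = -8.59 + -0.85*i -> [-8.59, -9.44, -10.29, -11.14, -11.99]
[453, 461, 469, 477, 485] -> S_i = 453 + 8*i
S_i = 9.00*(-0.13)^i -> [9.0, -1.17, 0.15, -0.02, 0.0]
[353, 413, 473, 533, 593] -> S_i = 353 + 60*i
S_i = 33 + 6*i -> [33, 39, 45, 51, 57]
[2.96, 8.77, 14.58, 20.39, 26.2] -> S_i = 2.96 + 5.81*i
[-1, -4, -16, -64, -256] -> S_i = -1*4^i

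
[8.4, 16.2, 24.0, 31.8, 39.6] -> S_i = 8.40 + 7.80*i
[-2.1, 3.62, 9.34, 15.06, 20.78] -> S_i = -2.10 + 5.72*i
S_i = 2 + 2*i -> [2, 4, 6, 8, 10]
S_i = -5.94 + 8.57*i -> [-5.94, 2.63, 11.2, 19.77, 28.34]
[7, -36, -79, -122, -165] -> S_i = 7 + -43*i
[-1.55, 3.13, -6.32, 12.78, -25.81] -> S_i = -1.55*(-2.02)^i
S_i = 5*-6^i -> [5, -30, 180, -1080, 6480]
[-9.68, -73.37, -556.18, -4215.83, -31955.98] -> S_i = -9.68*7.58^i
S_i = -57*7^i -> [-57, -399, -2793, -19551, -136857]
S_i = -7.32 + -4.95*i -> [-7.32, -12.27, -17.22, -22.17, -27.12]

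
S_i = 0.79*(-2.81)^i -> [0.79, -2.22, 6.24, -17.53, 49.26]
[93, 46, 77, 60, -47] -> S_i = Random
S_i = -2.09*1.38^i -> [-2.09, -2.88, -3.98, -5.49, -7.58]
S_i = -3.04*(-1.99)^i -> [-3.04, 6.05, -12.04, 23.96, -47.67]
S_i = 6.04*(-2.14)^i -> [6.04, -12.93, 27.66, -59.19, 126.68]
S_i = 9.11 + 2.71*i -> [9.11, 11.82, 14.53, 17.24, 19.95]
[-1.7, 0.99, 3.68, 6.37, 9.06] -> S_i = -1.70 + 2.69*i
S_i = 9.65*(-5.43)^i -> [9.65, -52.4, 284.53, -1544.99, 8389.32]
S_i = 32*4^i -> [32, 128, 512, 2048, 8192]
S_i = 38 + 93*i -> [38, 131, 224, 317, 410]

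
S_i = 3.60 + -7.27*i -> [3.6, -3.67, -10.94, -18.21, -25.48]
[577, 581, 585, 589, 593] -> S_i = 577 + 4*i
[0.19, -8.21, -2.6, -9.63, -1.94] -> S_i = Random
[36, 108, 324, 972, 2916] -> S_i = 36*3^i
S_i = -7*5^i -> [-7, -35, -175, -875, -4375]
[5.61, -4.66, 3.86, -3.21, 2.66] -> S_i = 5.61*(-0.83)^i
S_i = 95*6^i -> [95, 570, 3420, 20520, 123120]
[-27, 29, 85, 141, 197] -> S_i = -27 + 56*i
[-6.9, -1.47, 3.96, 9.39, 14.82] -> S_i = -6.90 + 5.43*i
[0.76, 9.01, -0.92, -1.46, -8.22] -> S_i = Random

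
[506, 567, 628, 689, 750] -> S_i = 506 + 61*i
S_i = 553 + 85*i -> [553, 638, 723, 808, 893]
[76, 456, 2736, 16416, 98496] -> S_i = 76*6^i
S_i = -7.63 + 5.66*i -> [-7.63, -1.97, 3.69, 9.35, 15.01]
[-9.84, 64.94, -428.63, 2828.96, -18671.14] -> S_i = -9.84*(-6.60)^i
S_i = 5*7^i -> [5, 35, 245, 1715, 12005]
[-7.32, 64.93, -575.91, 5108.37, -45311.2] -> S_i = -7.32*(-8.87)^i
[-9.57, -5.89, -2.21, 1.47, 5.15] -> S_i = -9.57 + 3.68*i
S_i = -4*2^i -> [-4, -8, -16, -32, -64]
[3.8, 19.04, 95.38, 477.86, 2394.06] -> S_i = 3.80*5.01^i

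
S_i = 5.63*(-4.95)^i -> [5.63, -27.87, 137.95, -682.85, 3380.1]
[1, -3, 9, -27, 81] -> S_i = 1*-3^i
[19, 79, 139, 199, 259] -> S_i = 19 + 60*i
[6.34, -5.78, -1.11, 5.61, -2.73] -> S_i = Random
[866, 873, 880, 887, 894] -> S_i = 866 + 7*i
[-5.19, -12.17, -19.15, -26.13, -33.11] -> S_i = -5.19 + -6.98*i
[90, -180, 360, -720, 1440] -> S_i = 90*-2^i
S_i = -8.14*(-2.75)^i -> [-8.14, 22.38, -61.56, 169.29, -465.54]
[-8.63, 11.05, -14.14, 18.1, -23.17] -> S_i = -8.63*(-1.28)^i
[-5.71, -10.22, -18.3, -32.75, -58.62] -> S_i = -5.71*1.79^i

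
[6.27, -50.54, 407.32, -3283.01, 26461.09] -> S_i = 6.27*(-8.06)^i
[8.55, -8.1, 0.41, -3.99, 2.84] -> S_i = Random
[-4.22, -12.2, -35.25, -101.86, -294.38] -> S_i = -4.22*2.89^i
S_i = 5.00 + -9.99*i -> [5.0, -4.99, -14.98, -24.97, -34.96]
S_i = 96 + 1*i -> [96, 97, 98, 99, 100]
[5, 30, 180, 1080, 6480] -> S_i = 5*6^i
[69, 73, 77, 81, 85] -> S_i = 69 + 4*i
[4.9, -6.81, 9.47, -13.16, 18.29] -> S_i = 4.90*(-1.39)^i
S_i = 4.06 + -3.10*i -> [4.06, 0.96, -2.14, -5.24, -8.34]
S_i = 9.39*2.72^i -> [9.39, 25.54, 69.47, 188.96, 513.97]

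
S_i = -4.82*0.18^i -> [-4.82, -0.87, -0.16, -0.03, -0.01]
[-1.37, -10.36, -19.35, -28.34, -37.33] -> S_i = -1.37 + -8.99*i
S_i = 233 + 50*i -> [233, 283, 333, 383, 433]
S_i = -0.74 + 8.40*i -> [-0.74, 7.66, 16.06, 24.46, 32.86]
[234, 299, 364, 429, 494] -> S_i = 234 + 65*i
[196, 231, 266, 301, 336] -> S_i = 196 + 35*i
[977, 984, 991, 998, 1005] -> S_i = 977 + 7*i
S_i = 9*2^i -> [9, 18, 36, 72, 144]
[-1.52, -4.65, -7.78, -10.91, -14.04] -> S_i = -1.52 + -3.13*i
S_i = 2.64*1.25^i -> [2.64, 3.3, 4.12, 5.16, 6.45]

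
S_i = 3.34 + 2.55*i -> [3.34, 5.89, 8.44, 10.99, 13.54]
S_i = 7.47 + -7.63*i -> [7.47, -0.16, -7.79, -15.42, -23.05]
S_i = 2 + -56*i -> [2, -54, -110, -166, -222]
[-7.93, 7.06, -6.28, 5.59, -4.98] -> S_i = -7.93*(-0.89)^i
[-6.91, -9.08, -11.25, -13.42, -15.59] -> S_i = -6.91 + -2.17*i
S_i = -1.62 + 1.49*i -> [-1.62, -0.13, 1.36, 2.85, 4.34]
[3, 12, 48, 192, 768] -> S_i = 3*4^i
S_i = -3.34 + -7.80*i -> [-3.34, -11.14, -18.94, -26.74, -34.54]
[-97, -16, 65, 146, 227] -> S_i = -97 + 81*i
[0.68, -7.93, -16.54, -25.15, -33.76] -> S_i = 0.68 + -8.61*i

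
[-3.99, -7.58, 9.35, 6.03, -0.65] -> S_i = Random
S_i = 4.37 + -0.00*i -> [4.37, 4.37, 4.37, 4.37, 4.37]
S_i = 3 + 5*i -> [3, 8, 13, 18, 23]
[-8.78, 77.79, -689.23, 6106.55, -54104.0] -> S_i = -8.78*(-8.86)^i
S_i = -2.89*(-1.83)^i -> [-2.89, 5.29, -9.68, 17.71, -32.41]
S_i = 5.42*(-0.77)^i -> [5.42, -4.17, 3.21, -2.47, 1.91]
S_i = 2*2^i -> [2, 4, 8, 16, 32]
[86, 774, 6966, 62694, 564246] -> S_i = 86*9^i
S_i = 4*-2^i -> [4, -8, 16, -32, 64]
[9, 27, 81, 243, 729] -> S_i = 9*3^i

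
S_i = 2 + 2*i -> [2, 4, 6, 8, 10]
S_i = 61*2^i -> [61, 122, 244, 488, 976]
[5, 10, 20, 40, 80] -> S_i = 5*2^i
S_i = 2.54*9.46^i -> [2.54, 24.03, 227.31, 2150.34, 20342.22]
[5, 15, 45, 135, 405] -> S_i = 5*3^i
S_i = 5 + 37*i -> [5, 42, 79, 116, 153]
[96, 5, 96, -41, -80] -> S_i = Random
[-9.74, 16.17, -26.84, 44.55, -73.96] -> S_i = -9.74*(-1.66)^i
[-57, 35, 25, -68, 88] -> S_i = Random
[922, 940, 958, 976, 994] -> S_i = 922 + 18*i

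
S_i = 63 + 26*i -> [63, 89, 115, 141, 167]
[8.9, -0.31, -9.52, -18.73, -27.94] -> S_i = 8.90 + -9.21*i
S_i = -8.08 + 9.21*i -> [-8.08, 1.13, 10.34, 19.55, 28.76]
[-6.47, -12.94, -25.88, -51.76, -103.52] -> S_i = -6.47*2.00^i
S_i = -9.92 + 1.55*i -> [-9.92, -8.37, -6.82, -5.27, -3.72]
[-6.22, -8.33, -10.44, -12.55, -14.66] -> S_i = -6.22 + -2.11*i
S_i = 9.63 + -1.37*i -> [9.63, 8.26, 6.89, 5.52, 4.15]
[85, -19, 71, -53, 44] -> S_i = Random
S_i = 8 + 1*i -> [8, 9, 10, 11, 12]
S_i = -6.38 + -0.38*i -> [-6.38, -6.76, -7.14, -7.52, -7.9]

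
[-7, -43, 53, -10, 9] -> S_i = Random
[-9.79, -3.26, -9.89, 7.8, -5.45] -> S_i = Random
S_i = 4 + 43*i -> [4, 47, 90, 133, 176]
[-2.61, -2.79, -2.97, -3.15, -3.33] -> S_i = -2.61 + -0.18*i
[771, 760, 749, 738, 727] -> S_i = 771 + -11*i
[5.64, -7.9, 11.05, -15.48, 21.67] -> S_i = 5.64*(-1.40)^i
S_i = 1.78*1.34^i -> [1.78, 2.39, 3.2, 4.28, 5.74]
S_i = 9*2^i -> [9, 18, 36, 72, 144]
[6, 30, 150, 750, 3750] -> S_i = 6*5^i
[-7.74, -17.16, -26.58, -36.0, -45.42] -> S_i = -7.74 + -9.42*i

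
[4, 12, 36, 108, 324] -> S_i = 4*3^i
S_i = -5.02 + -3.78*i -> [-5.02, -8.8, -12.58, -16.36, -20.14]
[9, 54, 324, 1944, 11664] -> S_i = 9*6^i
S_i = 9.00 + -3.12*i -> [9.0, 5.88, 2.76, -0.36, -3.48]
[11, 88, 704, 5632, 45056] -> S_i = 11*8^i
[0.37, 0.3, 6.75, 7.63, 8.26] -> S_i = Random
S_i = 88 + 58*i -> [88, 146, 204, 262, 320]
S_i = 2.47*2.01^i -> [2.47, 4.96, 9.98, 20.06, 40.32]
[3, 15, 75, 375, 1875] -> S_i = 3*5^i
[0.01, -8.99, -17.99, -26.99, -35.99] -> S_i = 0.01 + -9.00*i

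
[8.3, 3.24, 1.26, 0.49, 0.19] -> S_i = 8.30*0.39^i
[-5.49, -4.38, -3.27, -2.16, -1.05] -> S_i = -5.49 + 1.11*i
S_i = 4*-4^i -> [4, -16, 64, -256, 1024]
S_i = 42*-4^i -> [42, -168, 672, -2688, 10752]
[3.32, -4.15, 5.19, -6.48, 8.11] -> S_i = 3.32*(-1.25)^i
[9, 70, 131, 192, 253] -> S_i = 9 + 61*i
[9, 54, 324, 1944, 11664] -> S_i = 9*6^i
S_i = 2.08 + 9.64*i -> [2.08, 11.72, 21.36, 31.0, 40.64]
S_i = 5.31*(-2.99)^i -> [5.31, -15.88, 47.47, -141.94, 424.4]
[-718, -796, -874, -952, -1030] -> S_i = -718 + -78*i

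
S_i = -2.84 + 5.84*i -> [-2.84, 3.0, 8.84, 14.68, 20.52]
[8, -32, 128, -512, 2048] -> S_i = 8*-4^i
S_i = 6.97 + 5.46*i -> [6.97, 12.43, 17.89, 23.35, 28.81]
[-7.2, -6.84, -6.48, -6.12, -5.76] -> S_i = -7.20 + 0.36*i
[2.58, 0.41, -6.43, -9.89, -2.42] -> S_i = Random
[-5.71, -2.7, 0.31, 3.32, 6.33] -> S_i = -5.71 + 3.01*i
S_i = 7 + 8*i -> [7, 15, 23, 31, 39]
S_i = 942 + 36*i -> [942, 978, 1014, 1050, 1086]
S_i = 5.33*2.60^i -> [5.33, 13.86, 36.03, 93.68, 243.57]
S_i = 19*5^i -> [19, 95, 475, 2375, 11875]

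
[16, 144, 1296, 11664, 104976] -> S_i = 16*9^i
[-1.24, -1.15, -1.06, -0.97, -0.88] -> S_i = -1.24 + 0.09*i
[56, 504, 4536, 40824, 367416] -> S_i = 56*9^i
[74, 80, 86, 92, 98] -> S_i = 74 + 6*i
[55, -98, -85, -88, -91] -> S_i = Random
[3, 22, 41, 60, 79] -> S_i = 3 + 19*i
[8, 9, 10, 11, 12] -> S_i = 8 + 1*i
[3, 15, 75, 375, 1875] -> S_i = 3*5^i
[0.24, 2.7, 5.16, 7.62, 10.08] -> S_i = 0.24 + 2.46*i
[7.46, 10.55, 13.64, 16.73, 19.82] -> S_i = 7.46 + 3.09*i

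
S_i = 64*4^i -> [64, 256, 1024, 4096, 16384]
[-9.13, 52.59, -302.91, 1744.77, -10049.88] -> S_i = -9.13*(-5.76)^i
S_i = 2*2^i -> [2, 4, 8, 16, 32]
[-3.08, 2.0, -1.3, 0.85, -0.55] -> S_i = -3.08*(-0.65)^i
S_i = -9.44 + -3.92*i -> [-9.44, -13.36, -17.28, -21.2, -25.12]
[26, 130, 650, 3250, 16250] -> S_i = 26*5^i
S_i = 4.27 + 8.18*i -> [4.27, 12.45, 20.63, 28.81, 36.99]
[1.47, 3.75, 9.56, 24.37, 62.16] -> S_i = 1.47*2.55^i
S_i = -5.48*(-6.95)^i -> [-5.48, 38.09, -264.7, 1839.65, -12785.56]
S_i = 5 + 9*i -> [5, 14, 23, 32, 41]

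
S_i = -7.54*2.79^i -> [-7.54, -21.04, -58.69, -163.75, -456.87]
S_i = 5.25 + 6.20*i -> [5.25, 11.45, 17.65, 23.85, 30.05]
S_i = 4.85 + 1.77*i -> [4.85, 6.62, 8.39, 10.16, 11.93]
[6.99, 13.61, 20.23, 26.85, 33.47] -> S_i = 6.99 + 6.62*i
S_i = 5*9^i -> [5, 45, 405, 3645, 32805]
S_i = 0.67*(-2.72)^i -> [0.67, -1.82, 4.96, -13.48, 36.67]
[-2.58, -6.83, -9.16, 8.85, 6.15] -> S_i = Random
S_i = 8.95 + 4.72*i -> [8.95, 13.67, 18.39, 23.11, 27.83]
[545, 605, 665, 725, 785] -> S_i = 545 + 60*i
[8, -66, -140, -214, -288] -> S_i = 8 + -74*i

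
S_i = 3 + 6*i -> [3, 9, 15, 21, 27]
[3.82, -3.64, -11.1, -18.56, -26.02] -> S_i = 3.82 + -7.46*i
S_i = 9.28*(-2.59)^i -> [9.28, -24.04, 62.25, -161.23, 417.59]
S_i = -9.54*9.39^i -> [-9.54, -89.58, -841.16, -7898.51, -74167.01]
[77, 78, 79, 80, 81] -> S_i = 77 + 1*i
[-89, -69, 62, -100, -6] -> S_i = Random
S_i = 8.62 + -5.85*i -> [8.62, 2.77, -3.08, -8.93, -14.78]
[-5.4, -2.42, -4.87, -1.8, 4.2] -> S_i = Random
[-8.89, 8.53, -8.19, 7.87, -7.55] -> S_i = -8.89*(-0.96)^i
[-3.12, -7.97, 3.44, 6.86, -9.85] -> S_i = Random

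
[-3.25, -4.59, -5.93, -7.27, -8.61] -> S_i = -3.25 + -1.34*i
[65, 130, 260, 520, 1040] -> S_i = 65*2^i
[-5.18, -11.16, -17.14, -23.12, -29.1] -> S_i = -5.18 + -5.98*i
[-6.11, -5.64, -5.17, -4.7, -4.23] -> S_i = -6.11 + 0.47*i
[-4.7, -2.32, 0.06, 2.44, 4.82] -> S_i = -4.70 + 2.38*i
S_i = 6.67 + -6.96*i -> [6.67, -0.29, -7.25, -14.21, -21.17]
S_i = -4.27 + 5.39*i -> [-4.27, 1.12, 6.51, 11.9, 17.29]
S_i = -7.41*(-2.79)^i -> [-7.41, 20.67, -57.68, 160.93, -448.99]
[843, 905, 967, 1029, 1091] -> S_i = 843 + 62*i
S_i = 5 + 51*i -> [5, 56, 107, 158, 209]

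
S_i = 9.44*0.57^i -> [9.44, 5.38, 3.07, 1.75, 1.0]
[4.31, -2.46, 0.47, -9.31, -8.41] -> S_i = Random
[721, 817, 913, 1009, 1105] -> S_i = 721 + 96*i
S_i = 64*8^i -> [64, 512, 4096, 32768, 262144]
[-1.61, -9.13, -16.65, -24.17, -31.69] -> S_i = -1.61 + -7.52*i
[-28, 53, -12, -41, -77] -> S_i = Random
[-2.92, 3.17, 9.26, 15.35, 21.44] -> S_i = -2.92 + 6.09*i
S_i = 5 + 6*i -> [5, 11, 17, 23, 29]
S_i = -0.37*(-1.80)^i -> [-0.37, 0.67, -1.2, 2.16, -3.88]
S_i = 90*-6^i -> [90, -540, 3240, -19440, 116640]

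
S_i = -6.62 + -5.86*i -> [-6.62, -12.48, -18.34, -24.2, -30.06]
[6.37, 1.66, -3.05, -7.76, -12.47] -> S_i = 6.37 + -4.71*i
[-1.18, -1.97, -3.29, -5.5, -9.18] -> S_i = -1.18*1.67^i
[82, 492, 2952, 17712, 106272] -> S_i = 82*6^i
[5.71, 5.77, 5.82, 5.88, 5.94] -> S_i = 5.71*1.01^i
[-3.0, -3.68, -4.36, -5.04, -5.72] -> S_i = -3.00 + -0.68*i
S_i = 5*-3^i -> [5, -15, 45, -135, 405]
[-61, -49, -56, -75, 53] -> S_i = Random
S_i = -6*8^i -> [-6, -48, -384, -3072, -24576]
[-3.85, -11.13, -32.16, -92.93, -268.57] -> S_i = -3.85*2.89^i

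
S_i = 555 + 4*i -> [555, 559, 563, 567, 571]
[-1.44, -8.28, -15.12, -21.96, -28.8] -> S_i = -1.44 + -6.84*i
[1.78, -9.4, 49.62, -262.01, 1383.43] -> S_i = 1.78*(-5.28)^i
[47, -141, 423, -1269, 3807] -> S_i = 47*-3^i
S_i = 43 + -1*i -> [43, 42, 41, 40, 39]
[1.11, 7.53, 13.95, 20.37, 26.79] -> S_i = 1.11 + 6.42*i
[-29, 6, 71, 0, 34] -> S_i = Random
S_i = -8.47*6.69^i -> [-8.47, -56.66, -379.08, -2536.07, -16966.33]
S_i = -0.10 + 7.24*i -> [-0.1, 7.14, 14.38, 21.62, 28.86]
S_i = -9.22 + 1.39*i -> [-9.22, -7.83, -6.44, -5.05, -3.66]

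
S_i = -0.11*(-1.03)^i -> [-0.11, 0.11, -0.12, 0.12, -0.12]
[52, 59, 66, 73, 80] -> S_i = 52 + 7*i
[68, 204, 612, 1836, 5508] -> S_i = 68*3^i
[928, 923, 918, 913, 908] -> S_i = 928 + -5*i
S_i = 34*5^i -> [34, 170, 850, 4250, 21250]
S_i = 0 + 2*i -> [0, 2, 4, 6, 8]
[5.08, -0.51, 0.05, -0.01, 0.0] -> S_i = 5.08*(-0.10)^i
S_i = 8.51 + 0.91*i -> [8.51, 9.42, 10.33, 11.24, 12.15]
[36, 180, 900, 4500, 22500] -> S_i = 36*5^i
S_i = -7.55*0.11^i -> [-7.55, -0.83, -0.09, -0.01, -0.0]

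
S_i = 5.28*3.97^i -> [5.28, 20.96, 83.22, 330.37, 1311.58]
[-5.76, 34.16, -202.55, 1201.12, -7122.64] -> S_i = -5.76*(-5.93)^i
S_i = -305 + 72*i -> [-305, -233, -161, -89, -17]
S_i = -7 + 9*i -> [-7, 2, 11, 20, 29]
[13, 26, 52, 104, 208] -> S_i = 13*2^i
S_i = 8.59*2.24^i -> [8.59, 19.24, 43.1, 96.55, 216.26]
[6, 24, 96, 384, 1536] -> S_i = 6*4^i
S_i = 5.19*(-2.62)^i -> [5.19, -13.6, 35.63, -93.34, 244.55]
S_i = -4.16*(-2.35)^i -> [-4.16, 9.78, -22.97, 53.99, -126.87]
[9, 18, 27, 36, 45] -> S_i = 9 + 9*i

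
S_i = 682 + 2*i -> [682, 684, 686, 688, 690]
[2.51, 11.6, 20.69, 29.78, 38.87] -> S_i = 2.51 + 9.09*i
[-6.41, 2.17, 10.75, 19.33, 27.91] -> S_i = -6.41 + 8.58*i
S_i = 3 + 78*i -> [3, 81, 159, 237, 315]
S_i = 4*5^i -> [4, 20, 100, 500, 2500]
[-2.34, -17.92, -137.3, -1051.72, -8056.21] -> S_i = -2.34*7.66^i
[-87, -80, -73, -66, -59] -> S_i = -87 + 7*i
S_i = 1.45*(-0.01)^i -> [1.45, -0.01, 0.0, -0.0, 0.0]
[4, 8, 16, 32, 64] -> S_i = 4*2^i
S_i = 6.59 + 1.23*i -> [6.59, 7.82, 9.05, 10.28, 11.51]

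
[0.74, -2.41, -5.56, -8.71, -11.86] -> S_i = 0.74 + -3.15*i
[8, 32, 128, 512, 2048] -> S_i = 8*4^i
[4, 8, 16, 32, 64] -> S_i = 4*2^i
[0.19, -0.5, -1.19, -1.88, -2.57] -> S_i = 0.19 + -0.69*i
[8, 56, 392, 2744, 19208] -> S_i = 8*7^i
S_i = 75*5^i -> [75, 375, 1875, 9375, 46875]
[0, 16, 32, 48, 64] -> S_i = 0 + 16*i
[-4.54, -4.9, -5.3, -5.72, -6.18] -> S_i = -4.54*1.08^i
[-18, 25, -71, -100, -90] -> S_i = Random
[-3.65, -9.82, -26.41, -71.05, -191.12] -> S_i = -3.65*2.69^i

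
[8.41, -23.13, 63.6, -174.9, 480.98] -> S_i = 8.41*(-2.75)^i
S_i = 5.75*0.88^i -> [5.75, 5.06, 4.45, 3.92, 3.45]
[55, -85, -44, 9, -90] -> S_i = Random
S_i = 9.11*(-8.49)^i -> [9.11, -77.34, 656.65, -5574.96, 47331.38]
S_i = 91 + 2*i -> [91, 93, 95, 97, 99]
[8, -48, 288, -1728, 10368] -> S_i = 8*-6^i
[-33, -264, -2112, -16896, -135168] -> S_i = -33*8^i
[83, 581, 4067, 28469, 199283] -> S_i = 83*7^i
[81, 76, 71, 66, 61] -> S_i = 81 + -5*i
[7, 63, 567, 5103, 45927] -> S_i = 7*9^i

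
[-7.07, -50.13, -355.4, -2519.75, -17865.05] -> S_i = -7.07*7.09^i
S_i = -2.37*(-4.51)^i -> [-2.37, 10.69, -48.21, 217.41, -980.52]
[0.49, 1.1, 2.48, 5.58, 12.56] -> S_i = 0.49*2.25^i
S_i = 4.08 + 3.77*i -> [4.08, 7.85, 11.62, 15.39, 19.16]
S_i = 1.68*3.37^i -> [1.68, 5.66, 19.08, 64.3, 216.69]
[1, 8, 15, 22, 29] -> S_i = 1 + 7*i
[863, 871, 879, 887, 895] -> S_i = 863 + 8*i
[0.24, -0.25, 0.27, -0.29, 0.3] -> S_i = 0.24*(-1.06)^i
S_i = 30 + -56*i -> [30, -26, -82, -138, -194]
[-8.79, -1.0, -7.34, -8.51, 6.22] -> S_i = Random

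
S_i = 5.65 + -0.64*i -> [5.65, 5.01, 4.37, 3.73, 3.09]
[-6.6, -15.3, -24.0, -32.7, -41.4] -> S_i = -6.60 + -8.70*i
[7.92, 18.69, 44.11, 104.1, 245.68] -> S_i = 7.92*2.36^i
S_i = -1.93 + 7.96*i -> [-1.93, 6.03, 13.99, 21.95, 29.91]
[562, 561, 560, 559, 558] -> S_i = 562 + -1*i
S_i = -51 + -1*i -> [-51, -52, -53, -54, -55]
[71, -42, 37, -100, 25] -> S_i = Random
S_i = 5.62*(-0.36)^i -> [5.62, -2.02, 0.73, -0.26, 0.09]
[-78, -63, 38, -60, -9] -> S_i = Random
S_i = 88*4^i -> [88, 352, 1408, 5632, 22528]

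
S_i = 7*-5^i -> [7, -35, 175, -875, 4375]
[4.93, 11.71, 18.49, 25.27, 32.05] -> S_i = 4.93 + 6.78*i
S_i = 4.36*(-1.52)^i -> [4.36, -6.63, 10.07, -15.31, 23.27]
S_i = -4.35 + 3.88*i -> [-4.35, -0.47, 3.41, 7.29, 11.17]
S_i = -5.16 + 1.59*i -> [-5.16, -3.57, -1.98, -0.39, 1.2]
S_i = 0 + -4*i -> [0, -4, -8, -12, -16]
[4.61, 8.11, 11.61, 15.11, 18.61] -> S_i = 4.61 + 3.50*i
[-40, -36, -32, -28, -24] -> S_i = -40 + 4*i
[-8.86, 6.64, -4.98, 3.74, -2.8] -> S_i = -8.86*(-0.75)^i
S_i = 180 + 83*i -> [180, 263, 346, 429, 512]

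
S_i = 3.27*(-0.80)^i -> [3.27, -2.62, 2.09, -1.67, 1.34]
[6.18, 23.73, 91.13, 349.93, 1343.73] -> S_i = 6.18*3.84^i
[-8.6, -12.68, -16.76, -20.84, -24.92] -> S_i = -8.60 + -4.08*i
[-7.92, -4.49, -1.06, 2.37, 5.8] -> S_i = -7.92 + 3.43*i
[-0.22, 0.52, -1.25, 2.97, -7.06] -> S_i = -0.22*(-2.38)^i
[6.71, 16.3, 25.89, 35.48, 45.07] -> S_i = 6.71 + 9.59*i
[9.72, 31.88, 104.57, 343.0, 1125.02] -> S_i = 9.72*3.28^i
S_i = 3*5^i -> [3, 15, 75, 375, 1875]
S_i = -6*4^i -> [-6, -24, -96, -384, -1536]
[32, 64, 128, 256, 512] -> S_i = 32*2^i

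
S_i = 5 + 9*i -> [5, 14, 23, 32, 41]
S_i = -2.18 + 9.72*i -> [-2.18, 7.54, 17.26, 26.98, 36.7]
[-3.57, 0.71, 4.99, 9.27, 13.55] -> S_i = -3.57 + 4.28*i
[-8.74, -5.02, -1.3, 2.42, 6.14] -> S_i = -8.74 + 3.72*i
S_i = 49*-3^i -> [49, -147, 441, -1323, 3969]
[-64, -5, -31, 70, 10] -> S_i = Random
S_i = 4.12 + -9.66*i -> [4.12, -5.54, -15.2, -24.86, -34.52]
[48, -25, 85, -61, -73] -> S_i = Random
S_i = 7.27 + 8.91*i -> [7.27, 16.18, 25.09, 34.0, 42.91]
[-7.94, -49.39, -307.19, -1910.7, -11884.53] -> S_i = -7.94*6.22^i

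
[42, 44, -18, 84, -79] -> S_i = Random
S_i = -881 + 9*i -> [-881, -872, -863, -854, -845]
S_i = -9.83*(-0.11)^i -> [-9.83, 1.08, -0.12, 0.01, -0.0]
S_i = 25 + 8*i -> [25, 33, 41, 49, 57]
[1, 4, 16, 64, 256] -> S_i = 1*4^i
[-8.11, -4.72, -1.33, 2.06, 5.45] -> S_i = -8.11 + 3.39*i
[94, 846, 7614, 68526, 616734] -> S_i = 94*9^i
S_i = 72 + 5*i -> [72, 77, 82, 87, 92]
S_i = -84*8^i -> [-84, -672, -5376, -43008, -344064]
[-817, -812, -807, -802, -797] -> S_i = -817 + 5*i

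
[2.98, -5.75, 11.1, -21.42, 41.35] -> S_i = 2.98*(-1.93)^i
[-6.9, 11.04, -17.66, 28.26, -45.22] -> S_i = -6.90*(-1.60)^i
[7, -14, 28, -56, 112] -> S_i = 7*-2^i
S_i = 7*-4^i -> [7, -28, 112, -448, 1792]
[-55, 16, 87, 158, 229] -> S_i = -55 + 71*i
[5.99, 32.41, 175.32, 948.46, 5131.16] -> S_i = 5.99*5.41^i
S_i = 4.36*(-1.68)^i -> [4.36, -7.32, 12.31, -20.67, 34.73]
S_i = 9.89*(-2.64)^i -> [9.89, -26.11, 68.93, -181.97, 480.41]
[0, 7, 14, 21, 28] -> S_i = 0 + 7*i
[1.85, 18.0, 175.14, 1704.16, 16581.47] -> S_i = 1.85*9.73^i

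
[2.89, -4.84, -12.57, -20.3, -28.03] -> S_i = 2.89 + -7.73*i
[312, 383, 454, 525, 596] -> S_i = 312 + 71*i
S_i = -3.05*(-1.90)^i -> [-3.05, 5.79, -11.01, 20.92, -39.75]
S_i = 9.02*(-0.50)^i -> [9.02, -4.51, 2.26, -1.13, 0.56]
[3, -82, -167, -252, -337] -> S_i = 3 + -85*i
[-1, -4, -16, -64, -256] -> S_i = -1*4^i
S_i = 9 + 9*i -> [9, 18, 27, 36, 45]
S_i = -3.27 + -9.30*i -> [-3.27, -12.57, -21.87, -31.17, -40.47]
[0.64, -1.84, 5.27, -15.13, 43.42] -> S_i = 0.64*(-2.87)^i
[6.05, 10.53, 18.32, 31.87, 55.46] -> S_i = 6.05*1.74^i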